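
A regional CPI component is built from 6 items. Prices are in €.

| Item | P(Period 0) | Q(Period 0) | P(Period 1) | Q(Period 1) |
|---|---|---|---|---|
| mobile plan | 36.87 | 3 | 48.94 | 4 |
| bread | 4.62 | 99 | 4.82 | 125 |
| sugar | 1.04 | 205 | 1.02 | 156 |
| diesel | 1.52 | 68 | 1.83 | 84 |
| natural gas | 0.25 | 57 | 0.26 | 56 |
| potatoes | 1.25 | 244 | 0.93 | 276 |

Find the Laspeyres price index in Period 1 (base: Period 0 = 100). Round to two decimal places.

Laspeyres price index uses base-period quantities as weights.
ΣP(Period 1)·Q(Period 0) = 48.94×3 + 4.82×99 + 1.02×205 + 1.83×68 + 0.26×57 + 0.93×244 = 146.82 + 477.18 + 209.1 + 124.44 + 14.82 + 226.92 = 1199.28
ΣP(Period 0)·Q(Period 0) = 36.87×3 + 4.62×99 + 1.04×205 + 1.52×68 + 0.25×57 + 1.25×244 = 110.61 + 457.38 + 213.2 + 103.36 + 14.25 + 305 = 1203.8
Index = 1199.28 / 1203.8 × 100 = 99.6245

99.62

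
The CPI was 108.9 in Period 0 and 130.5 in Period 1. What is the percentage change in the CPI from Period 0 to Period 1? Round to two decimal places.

Change = (130.5 − 108.9) / 108.9 × 100
       = 21.6 / 108.9 × 100 = 19.8347%

19.83%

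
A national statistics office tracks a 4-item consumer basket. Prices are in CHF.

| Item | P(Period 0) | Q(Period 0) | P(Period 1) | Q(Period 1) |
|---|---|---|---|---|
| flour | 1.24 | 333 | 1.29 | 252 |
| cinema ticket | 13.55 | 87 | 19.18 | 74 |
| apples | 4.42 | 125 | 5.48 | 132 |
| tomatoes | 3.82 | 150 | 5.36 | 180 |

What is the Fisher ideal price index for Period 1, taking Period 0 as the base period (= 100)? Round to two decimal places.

Laspeyres component (base-period weights):
ΣP(Period 1)Q(Period 0) = 1.29×333 + 19.18×87 + 5.48×125 + 5.36×150 = 429.57 + 1668.66 + 685 + 804 = 3587.23
ΣP(Period 0)Q(Period 0) = 1.24×333 + 13.55×87 + 4.42×125 + 3.82×150 = 412.92 + 1178.85 + 552.5 + 573 = 2717.27
L = 3587.23 / 2717.27 × 100 = 132.0160
Paasche component (current-period weights):
ΣP(Period 1)Q(Period 1) = 1.29×252 + 19.18×74 + 5.48×132 + 5.36×180 = 325.08 + 1419.32 + 723.36 + 964.8 = 3432.56
ΣP(Period 0)Q(Period 1) = 1.24×252 + 13.55×74 + 4.42×132 + 3.82×180 = 312.48 + 1002.7 + 583.44 + 687.6 = 2586.22
P = 3432.56 / 2586.22 × 100 = 132.7250
Fisher = √(L × P) = √(132.0160 × 132.7250) = 132.3700

132.37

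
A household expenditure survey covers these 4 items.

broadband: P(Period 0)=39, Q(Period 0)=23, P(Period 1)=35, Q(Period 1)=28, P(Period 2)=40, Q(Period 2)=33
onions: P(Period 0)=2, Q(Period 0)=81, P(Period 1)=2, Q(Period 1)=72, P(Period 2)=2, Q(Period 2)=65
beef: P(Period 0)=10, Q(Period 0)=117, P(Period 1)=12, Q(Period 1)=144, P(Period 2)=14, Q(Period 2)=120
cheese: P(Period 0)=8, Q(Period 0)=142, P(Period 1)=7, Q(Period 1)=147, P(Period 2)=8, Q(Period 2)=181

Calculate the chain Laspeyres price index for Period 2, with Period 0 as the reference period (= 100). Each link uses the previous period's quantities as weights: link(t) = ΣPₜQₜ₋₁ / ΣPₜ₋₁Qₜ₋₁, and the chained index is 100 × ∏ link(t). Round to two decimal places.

Link Period 0→Period 1:
ΣP(Period 1)Q(Period 0) = 35×23 + 2×81 + 12×117 + 7×142 = 805 + 162 + 1404 + 994 = 3365
ΣP(Period 0)Q(Period 0) = 39×23 + 2×81 + 10×117 + 8×142 = 897 + 162 + 1170 + 1136 = 3365
link = 3365/3365 = 1.000000
Link Period 1→Period 2:
ΣP(Period 2)Q(Period 1) = 40×28 + 2×72 + 14×144 + 8×147 = 1120 + 144 + 2016 + 1176 = 4456
ΣP(Period 1)Q(Period 1) = 35×28 + 2×72 + 12×144 + 7×147 = 980 + 144 + 1728 + 1029 = 3881
link = 4456/3881 = 1.148158
Chained index = 100 × 1.000000 × 1.148158 = 114.8158

114.82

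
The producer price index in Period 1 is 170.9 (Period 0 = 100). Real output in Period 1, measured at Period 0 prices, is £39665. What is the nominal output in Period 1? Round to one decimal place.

Nominal = Real × (Index/100) = 39665 × (170.9/100)
        = 39665 × 1.709 = 67787.4850

67787.5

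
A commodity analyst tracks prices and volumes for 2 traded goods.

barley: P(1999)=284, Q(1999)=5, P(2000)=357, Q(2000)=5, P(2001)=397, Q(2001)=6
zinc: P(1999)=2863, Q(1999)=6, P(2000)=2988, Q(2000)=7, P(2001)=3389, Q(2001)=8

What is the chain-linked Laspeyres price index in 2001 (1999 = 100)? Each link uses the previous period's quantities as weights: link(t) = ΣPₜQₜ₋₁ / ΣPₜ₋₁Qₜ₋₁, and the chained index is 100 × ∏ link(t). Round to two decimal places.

Link 1999→2000:
ΣP(2000)Q(1999) = 357×5 + 2988×6 = 1785 + 17928 = 19713
ΣP(1999)Q(1999) = 284×5 + 2863×6 = 1420 + 17178 = 18598
link = 19713/18598 = 1.059953
Link 2000→2001:
ΣP(2001)Q(2000) = 397×5 + 3389×7 = 1985 + 23723 = 25708
ΣP(2000)Q(2000) = 357×5 + 2988×7 = 1785 + 20916 = 22701
link = 25708/22701 = 1.132461
Chained index = 100 × 1.059953 × 1.132461 = 120.0355

120.04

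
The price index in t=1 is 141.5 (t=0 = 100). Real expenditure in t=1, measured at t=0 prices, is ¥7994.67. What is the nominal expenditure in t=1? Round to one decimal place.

11312.5

Nominal = Real × (Index/100) = 7994.67 × (141.5/100)
        = 7994.67 × 1.415 = 11312.4581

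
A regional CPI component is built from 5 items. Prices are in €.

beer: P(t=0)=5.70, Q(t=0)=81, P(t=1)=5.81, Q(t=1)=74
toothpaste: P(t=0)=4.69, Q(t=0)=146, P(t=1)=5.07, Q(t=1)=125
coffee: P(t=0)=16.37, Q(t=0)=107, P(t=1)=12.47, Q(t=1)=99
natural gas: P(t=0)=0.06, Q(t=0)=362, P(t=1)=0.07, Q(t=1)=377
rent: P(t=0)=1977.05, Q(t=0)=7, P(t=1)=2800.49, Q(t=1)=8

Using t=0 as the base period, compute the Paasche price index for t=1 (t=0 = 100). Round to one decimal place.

Paasche price index uses current-period quantities as weights.
ΣP(t=1)·Q(t=1) = 5.81×74 + 5.07×125 + 12.47×99 + 0.07×377 + 2800.49×8 = 429.94 + 633.75 + 1234.53 + 26.39 + 22403.92 = 24728.53
ΣP(t=0)·Q(t=1) = 5.70×74 + 4.69×125 + 16.37×99 + 0.06×377 + 1977.05×8 = 421.8 + 586.25 + 1620.63 + 22.62 + 15816.4 = 18467.7
Index = 24728.53 / 18467.7 × 100 = 133.9015

133.9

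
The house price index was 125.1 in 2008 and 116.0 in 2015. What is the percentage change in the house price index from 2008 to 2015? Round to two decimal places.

Change = (116.0 − 125.1) / 125.1 × 100
       = -9.1 / 125.1 × 100 = -7.2742%

-7.27%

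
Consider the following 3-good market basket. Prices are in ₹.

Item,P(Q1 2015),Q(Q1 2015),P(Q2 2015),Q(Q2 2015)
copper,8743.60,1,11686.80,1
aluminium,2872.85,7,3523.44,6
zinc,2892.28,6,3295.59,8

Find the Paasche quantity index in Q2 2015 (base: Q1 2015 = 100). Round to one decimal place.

105.5

Paasche quantity index uses current-period prices as weights.
ΣP(Q2 2015)·Q(Q2 2015) = 11686.80×1 + 3523.44×6 + 3295.59×8 = 11686.8 + 21140.64 + 26364.72 = 59192.16
ΣP(Q2 2015)·Q(Q1 2015) = 11686.80×1 + 3523.44×7 + 3295.59×6 = 11686.8 + 24664.08 + 19773.54 = 56124.42
Index = 59192.16 / 56124.42 × 100 = 105.4660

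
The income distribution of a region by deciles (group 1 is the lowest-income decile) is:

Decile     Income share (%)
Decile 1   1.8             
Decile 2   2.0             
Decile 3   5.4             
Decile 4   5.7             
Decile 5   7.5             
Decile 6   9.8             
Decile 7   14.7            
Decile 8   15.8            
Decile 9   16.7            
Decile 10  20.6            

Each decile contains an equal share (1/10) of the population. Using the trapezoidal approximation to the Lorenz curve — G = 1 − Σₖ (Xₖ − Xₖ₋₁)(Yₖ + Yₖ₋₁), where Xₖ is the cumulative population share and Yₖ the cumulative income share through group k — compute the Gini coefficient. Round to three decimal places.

Cumulative income shares Yₖ: 0.0180, 0.0380, 0.0920, 0.1490, 0.2240, 0.3220, 0.4690, 0.6270, 0.7940, 1.0000
Σ (Xₖ−Xₖ₋₁)(Yₖ+Yₖ₋₁) = (1/10)(0.0180+0.0000) + (1/10)(0.0380+0.0180) + (1/10)(0.0920+0.0380) + (1/10)(0.1490+0.0920) + (1/10)(0.2240+0.1490) + (1/10)(0.3220+0.2240) + (1/10)(0.4690+0.3220) + (1/10)(0.6270+0.4690) + (1/10)(0.7940+0.6270) + (1/10)(1.0000+0.7940)
  = 0.0018 + 0.0056 + 0.0130 + 0.0241 + 0.0373 + 0.0546 + 0.0791 + 0.1096 + 0.1421 + 0.1794 = 0.6466
G = 1 − 0.6466 = 0.3534

0.353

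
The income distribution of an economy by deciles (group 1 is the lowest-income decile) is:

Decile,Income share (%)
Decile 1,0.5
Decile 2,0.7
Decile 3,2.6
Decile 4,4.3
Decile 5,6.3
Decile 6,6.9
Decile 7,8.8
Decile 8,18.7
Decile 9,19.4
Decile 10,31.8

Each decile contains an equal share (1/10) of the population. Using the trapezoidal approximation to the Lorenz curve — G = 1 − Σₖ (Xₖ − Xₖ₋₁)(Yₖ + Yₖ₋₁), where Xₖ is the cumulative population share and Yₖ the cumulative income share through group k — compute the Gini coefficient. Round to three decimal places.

0.507

Cumulative income shares Yₖ: 0.0050, 0.0120, 0.0380, 0.0810, 0.1440, 0.2130, 0.3010, 0.4880, 0.6820, 1.0000
Σ (Xₖ−Xₖ₋₁)(Yₖ+Yₖ₋₁) = (1/10)(0.0050+0.0000) + (1/10)(0.0120+0.0050) + (1/10)(0.0380+0.0120) + (1/10)(0.0810+0.0380) + (1/10)(0.1440+0.0810) + (1/10)(0.2130+0.1440) + (1/10)(0.3010+0.2130) + (1/10)(0.4880+0.3010) + (1/10)(0.6820+0.4880) + (1/10)(1.0000+0.6820)
  = 0.0005 + 0.0017 + 0.0050 + 0.0119 + 0.0225 + 0.0357 + 0.0514 + 0.0789 + 0.1170 + 0.1682 = 0.4928
G = 1 − 0.4928 = 0.5072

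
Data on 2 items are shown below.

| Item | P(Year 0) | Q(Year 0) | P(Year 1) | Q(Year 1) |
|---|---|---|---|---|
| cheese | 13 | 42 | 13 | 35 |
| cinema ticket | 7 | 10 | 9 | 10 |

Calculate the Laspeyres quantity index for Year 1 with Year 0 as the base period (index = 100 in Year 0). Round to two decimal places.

Laspeyres quantity index uses base-period prices as weights.
ΣP(Year 0)·Q(Year 1) = 13×35 + 7×10 = 455 + 70 = 525
ΣP(Year 0)·Q(Year 0) = 13×42 + 7×10 = 546 + 70 = 616
Index = 525 / 616 × 100 = 85.2273

85.23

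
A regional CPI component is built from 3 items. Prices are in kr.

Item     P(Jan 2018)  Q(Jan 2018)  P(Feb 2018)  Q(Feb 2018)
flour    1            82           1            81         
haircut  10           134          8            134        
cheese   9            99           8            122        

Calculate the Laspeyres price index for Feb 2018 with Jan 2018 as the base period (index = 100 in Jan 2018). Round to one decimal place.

Laspeyres price index uses base-period quantities as weights.
ΣP(Feb 2018)·Q(Jan 2018) = 1×82 + 8×134 + 8×99 = 82 + 1072 + 792 = 1946
ΣP(Jan 2018)·Q(Jan 2018) = 1×82 + 10×134 + 9×99 = 82 + 1340 + 891 = 2313
Index = 1946 / 2313 × 100 = 84.1332

84.1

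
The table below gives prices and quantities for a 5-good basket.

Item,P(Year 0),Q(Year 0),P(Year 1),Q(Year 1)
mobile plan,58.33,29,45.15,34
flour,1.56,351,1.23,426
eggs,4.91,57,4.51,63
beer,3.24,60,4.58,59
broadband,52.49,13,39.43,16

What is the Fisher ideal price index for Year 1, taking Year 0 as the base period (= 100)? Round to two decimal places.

Laspeyres component (base-period weights):
ΣP(Year 1)Q(Year 0) = 45.15×29 + 1.23×351 + 4.51×57 + 4.58×60 + 39.43×13 = 1309.35 + 431.73 + 257.07 + 274.8 + 512.59 = 2785.54
ΣP(Year 0)Q(Year 0) = 58.33×29 + 1.56×351 + 4.91×57 + 3.24×60 + 52.49×13 = 1691.57 + 547.56 + 279.87 + 194.4 + 682.37 = 3395.77
L = 2785.54 / 3395.77 × 100 = 82.0297
Paasche component (current-period weights):
ΣP(Year 1)Q(Year 1) = 45.15×34 + 1.23×426 + 4.51×63 + 4.58×59 + 39.43×16 = 1535.1 + 523.98 + 284.13 + 270.22 + 630.88 = 3244.31
ΣP(Year 0)Q(Year 1) = 58.33×34 + 1.56×426 + 4.91×63 + 3.24×59 + 52.49×16 = 1983.22 + 664.56 + 309.33 + 191.16 + 839.84 = 3988.11
P = 3244.31 / 3988.11 × 100 = 81.3496
Fisher = √(L × P) = √(82.0297 × 81.3496) = 81.6889

81.69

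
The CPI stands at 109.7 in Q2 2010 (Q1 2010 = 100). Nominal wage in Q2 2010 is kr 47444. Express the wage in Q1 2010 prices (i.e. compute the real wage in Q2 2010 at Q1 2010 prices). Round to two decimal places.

Real = Nominal ÷ (Index/100) = 47444 ÷ (109.7/100)
     = 47444 ÷ 1.097 = 43248.8605

43248.86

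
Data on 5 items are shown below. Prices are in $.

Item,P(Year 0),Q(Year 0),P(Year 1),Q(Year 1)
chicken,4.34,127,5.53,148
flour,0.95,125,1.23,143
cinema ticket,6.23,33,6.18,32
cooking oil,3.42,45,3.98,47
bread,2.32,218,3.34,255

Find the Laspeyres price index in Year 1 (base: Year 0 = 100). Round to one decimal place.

Laspeyres price index uses base-period quantities as weights.
ΣP(Year 1)·Q(Year 0) = 5.53×127 + 1.23×125 + 6.18×33 + 3.98×45 + 3.34×218 = 702.31 + 153.75 + 203.94 + 179.1 + 728.12 = 1967.22
ΣP(Year 0)·Q(Year 0) = 4.34×127 + 0.95×125 + 6.23×33 + 3.42×45 + 2.32×218 = 551.18 + 118.75 + 205.59 + 153.9 + 505.76 = 1535.18
Index = 1967.22 / 1535.18 × 100 = 128.1426

128.1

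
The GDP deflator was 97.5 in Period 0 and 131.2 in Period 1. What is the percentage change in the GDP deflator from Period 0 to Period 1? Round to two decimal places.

Change = (131.2 − 97.5) / 97.5 × 100
       = 33.7 / 97.5 × 100 = 34.5641%

34.56%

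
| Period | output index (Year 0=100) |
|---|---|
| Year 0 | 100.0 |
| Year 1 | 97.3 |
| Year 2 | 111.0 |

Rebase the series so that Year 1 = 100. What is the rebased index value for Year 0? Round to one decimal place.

Rebased(Year 0) = 100.0 / 97.3 × 100 = 102.7749

102.8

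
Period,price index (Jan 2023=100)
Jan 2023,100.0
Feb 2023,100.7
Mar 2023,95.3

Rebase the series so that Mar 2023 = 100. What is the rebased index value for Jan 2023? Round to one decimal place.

Rebased(Jan 2023) = 100.0 / 95.3 × 100 = 104.9318

104.9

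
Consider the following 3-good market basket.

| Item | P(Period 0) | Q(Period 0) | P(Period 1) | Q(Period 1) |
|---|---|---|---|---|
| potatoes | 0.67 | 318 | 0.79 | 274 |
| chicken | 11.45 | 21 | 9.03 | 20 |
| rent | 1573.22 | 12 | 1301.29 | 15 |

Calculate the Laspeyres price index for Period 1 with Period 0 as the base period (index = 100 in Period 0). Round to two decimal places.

Laspeyres price index uses base-period quantities as weights.
ΣP(Period 1)·Q(Period 0) = 0.79×318 + 9.03×21 + 1301.29×12 = 251.22 + 189.63 + 15615.48 = 16056.33
ΣP(Period 0)·Q(Period 0) = 0.67×318 + 11.45×21 + 1573.22×12 = 213.06 + 240.45 + 18878.64 = 19332.15
Index = 16056.33 / 19332.15 × 100 = 83.0551

83.06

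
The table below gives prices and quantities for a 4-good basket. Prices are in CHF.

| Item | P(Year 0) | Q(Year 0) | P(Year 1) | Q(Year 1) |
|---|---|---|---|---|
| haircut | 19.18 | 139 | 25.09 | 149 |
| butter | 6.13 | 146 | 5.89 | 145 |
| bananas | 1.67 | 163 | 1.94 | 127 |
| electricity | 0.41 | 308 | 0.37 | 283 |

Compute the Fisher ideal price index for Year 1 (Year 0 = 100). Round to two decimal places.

120.99

Laspeyres component (base-period weights):
ΣP(Year 1)Q(Year 0) = 25.09×139 + 5.89×146 + 1.94×163 + 0.37×308 = 3487.51 + 859.94 + 316.22 + 113.96 = 4777.63
ΣP(Year 0)Q(Year 0) = 19.18×139 + 6.13×146 + 1.67×163 + 0.41×308 = 2666.02 + 894.98 + 272.21 + 126.28 = 3959.49
L = 4777.63 / 3959.49 × 100 = 120.6628
Paasche component (current-period weights):
ΣP(Year 1)Q(Year 1) = 25.09×149 + 5.89×145 + 1.94×127 + 0.37×283 = 3738.41 + 854.05 + 246.38 + 104.71 = 4943.55
ΣP(Year 0)Q(Year 1) = 19.18×149 + 6.13×145 + 1.67×127 + 0.41×283 = 2857.82 + 888.85 + 212.09 + 116.03 = 4074.79
P = 4943.55 / 4074.79 × 100 = 121.3204
Fisher = √(L × P) = √(120.6628 × 121.3204) = 120.9911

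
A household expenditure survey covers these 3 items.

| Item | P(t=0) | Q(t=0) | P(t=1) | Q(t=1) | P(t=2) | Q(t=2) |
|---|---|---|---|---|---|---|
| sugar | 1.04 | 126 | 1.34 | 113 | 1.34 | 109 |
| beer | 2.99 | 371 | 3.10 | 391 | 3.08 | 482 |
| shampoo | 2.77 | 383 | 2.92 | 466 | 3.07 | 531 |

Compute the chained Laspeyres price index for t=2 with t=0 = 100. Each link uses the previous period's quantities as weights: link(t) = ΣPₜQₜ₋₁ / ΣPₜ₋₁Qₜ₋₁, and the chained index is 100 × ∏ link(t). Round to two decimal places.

Link t=0→t=1:
ΣP(t=1)Q(t=0) = 1.34×126 + 3.10×371 + 2.92×383 = 168.84 + 1150.1 + 1118.36 = 2437.3
ΣP(t=0)Q(t=0) = 1.04×126 + 2.99×371 + 2.77×383 = 131.04 + 1109.29 + 1060.91 = 2301.24
link = 2437.3/2301.24 = 1.059125
Link t=1→t=2:
ΣP(t=2)Q(t=1) = 1.34×113 + 3.08×391 + 3.07×466 = 151.42 + 1204.28 + 1430.62 = 2786.32
ΣP(t=1)Q(t=1) = 1.34×113 + 3.10×391 + 2.92×466 = 151.42 + 1212.1 + 1360.72 = 2724.24
link = 2786.32/2724.24 = 1.022788
Chained index = 100 × 1.059125 × 1.022788 = 108.3260

108.33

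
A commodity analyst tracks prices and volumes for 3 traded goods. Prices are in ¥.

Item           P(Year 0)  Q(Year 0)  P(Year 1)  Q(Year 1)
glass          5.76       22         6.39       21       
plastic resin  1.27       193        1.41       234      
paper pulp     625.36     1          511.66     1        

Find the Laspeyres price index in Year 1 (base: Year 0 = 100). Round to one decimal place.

92.7

Laspeyres price index uses base-period quantities as weights.
ΣP(Year 1)·Q(Year 0) = 6.39×22 + 1.41×193 + 511.66×1 = 140.58 + 272.13 + 511.66 = 924.37
ΣP(Year 0)·Q(Year 0) = 5.76×22 + 1.27×193 + 625.36×1 = 126.72 + 245.11 + 625.36 = 997.19
Index = 924.37 / 997.19 × 100 = 92.6975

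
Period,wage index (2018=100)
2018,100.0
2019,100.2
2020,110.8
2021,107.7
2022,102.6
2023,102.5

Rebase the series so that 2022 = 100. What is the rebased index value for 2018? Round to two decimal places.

Rebased(2018) = 100.0 / 102.6 × 100 = 97.4659

97.47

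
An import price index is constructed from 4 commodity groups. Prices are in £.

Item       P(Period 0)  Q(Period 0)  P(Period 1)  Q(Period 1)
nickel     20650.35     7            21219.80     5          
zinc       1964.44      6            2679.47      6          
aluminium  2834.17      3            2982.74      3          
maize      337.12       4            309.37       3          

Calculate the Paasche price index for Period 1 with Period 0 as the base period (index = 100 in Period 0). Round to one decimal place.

106.0

Paasche price index uses current-period quantities as weights.
ΣP(Period 1)·Q(Period 1) = 21219.80×5 + 2679.47×6 + 2982.74×3 + 309.37×3 = 106099 + 16076.82 + 8948.22 + 928.11 = 132052.15
ΣP(Period 0)·Q(Period 1) = 20650.35×5 + 1964.44×6 + 2834.17×3 + 337.12×3 = 103251.75 + 11786.64 + 8502.51 + 1011.36 = 124552.26
Index = 132052.15 / 124552.26 × 100 = 106.0215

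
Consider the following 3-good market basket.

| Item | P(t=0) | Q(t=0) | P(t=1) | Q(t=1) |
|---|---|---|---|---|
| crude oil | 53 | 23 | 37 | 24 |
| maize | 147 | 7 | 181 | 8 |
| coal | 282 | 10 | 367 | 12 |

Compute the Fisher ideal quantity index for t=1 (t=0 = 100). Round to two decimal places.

115.76

Laspeyres component (base-period weights):
ΣP(t=0)Q(t=1) = 53×24 + 147×8 + 282×12 = 1272 + 1176 + 3384 = 5832
ΣP(t=0)Q(t=0) = 53×23 + 147×7 + 282×10 = 1219 + 1029 + 2820 = 5068
L = 5832 / 5068 × 100 = 115.0750
Paasche component (current-period weights):
ΣP(t=1)Q(t=1) = 37×24 + 181×8 + 367×12 = 888 + 1448 + 4404 = 6740
ΣP(t=1)Q(t=0) = 37×23 + 181×7 + 367×10 = 851 + 1267 + 3670 = 5788
P = 6740 / 5788 × 100 = 116.4478
Fisher = √(L × P) = √(115.0750 × 116.4478) = 115.7594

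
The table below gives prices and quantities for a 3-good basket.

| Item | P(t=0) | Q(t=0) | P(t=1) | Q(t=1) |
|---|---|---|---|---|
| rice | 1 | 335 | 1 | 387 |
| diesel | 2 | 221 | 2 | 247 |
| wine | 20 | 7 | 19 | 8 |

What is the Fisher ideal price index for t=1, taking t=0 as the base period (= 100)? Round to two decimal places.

Laspeyres component (base-period weights):
ΣP(t=1)Q(t=0) = 1×335 + 2×221 + 19×7 = 335 + 442 + 133 = 910
ΣP(t=0)Q(t=0) = 1×335 + 2×221 + 20×7 = 335 + 442 + 140 = 917
L = 910 / 917 × 100 = 99.2366
Paasche component (current-period weights):
ΣP(t=1)Q(t=1) = 1×387 + 2×247 + 19×8 = 387 + 494 + 152 = 1033
ΣP(t=0)Q(t=1) = 1×387 + 2×247 + 20×8 = 387 + 494 + 160 = 1041
P = 1033 / 1041 × 100 = 99.2315
Fisher = √(L × P) = √(99.2366 × 99.2315) = 99.2341

99.23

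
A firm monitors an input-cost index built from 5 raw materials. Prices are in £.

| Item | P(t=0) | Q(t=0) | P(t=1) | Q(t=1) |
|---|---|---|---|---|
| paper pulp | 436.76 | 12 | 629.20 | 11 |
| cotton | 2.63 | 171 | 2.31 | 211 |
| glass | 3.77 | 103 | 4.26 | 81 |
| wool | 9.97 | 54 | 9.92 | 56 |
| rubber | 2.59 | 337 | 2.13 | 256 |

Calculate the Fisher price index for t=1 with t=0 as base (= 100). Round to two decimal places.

Laspeyres component (base-period weights):
ΣP(t=1)Q(t=0) = 629.20×12 + 2.31×171 + 4.26×103 + 9.92×54 + 2.13×337 = 7550.4 + 395.01 + 438.78 + 535.68 + 717.81 = 9637.68
ΣP(t=0)Q(t=0) = 436.76×12 + 2.63×171 + 3.77×103 + 9.97×54 + 2.59×337 = 5241.12 + 449.73 + 388.31 + 538.38 + 872.83 = 7490.37
L = 9637.68 / 7490.37 × 100 = 128.6676
Paasche component (current-period weights):
ΣP(t=1)Q(t=1) = 629.20×11 + 2.31×211 + 4.26×81 + 9.92×56 + 2.13×256 = 6921.2 + 487.41 + 345.06 + 555.52 + 545.28 = 8854.47
ΣP(t=0)Q(t=1) = 436.76×11 + 2.63×211 + 3.77×81 + 9.97×56 + 2.59×256 = 4804.36 + 554.93 + 305.37 + 558.32 + 663.04 = 6886.02
P = 8854.47 / 6886.02 × 100 = 128.5862
Fisher = √(L × P) = √(128.6676 × 128.5862) = 128.6269

128.63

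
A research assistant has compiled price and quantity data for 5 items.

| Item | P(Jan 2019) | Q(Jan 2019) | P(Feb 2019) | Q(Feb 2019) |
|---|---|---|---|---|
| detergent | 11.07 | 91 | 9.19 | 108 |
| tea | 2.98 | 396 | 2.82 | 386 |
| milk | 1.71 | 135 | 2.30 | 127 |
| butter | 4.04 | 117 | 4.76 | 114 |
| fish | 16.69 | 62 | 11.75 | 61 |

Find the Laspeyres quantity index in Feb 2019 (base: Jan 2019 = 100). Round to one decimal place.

Laspeyres quantity index uses base-period prices as weights.
ΣP(Jan 2019)·Q(Feb 2019) = 11.07×108 + 2.98×386 + 1.71×127 + 4.04×114 + 16.69×61 = 1195.56 + 1150.28 + 217.17 + 460.56 + 1018.09 = 4041.66
ΣP(Jan 2019)·Q(Jan 2019) = 11.07×91 + 2.98×396 + 1.71×135 + 4.04×117 + 16.69×62 = 1007.37 + 1180.08 + 230.85 + 472.68 + 1034.78 = 3925.76
Index = 4041.66 / 3925.76 × 100 = 102.9523

103.0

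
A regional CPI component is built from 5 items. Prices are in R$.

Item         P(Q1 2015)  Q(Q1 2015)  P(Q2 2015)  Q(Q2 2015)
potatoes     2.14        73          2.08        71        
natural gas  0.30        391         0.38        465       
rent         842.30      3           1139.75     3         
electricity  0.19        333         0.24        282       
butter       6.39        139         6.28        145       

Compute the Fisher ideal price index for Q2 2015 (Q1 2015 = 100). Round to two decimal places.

124.42

Laspeyres component (base-period weights):
ΣP(Q2 2015)Q(Q1 2015) = 2.08×73 + 0.38×391 + 1139.75×3 + 0.24×333 + 6.28×139 = 151.84 + 148.58 + 3419.25 + 79.92 + 872.92 = 4672.51
ΣP(Q1 2015)Q(Q1 2015) = 2.14×73 + 0.30×391 + 842.30×3 + 0.19×333 + 6.39×139 = 156.22 + 117.3 + 2526.9 + 63.27 + 888.21 = 3751.9
L = 4672.51 / 3751.9 × 100 = 124.5372
Paasche component (current-period weights):
ΣP(Q2 2015)Q(Q2 2015) = 2.08×71 + 0.38×465 + 1139.75×3 + 0.24×282 + 6.28×145 = 147.68 + 176.7 + 3419.25 + 67.68 + 910.6 = 4721.91
ΣP(Q1 2015)Q(Q2 2015) = 2.14×71 + 0.30×465 + 842.30×3 + 0.19×282 + 6.39×145 = 151.94 + 139.5 + 2526.9 + 53.58 + 926.55 = 3798.47
P = 4721.91 / 3798.47 × 100 = 124.3108
Fisher = √(L × P) = √(124.5372 × 124.3108) = 124.4240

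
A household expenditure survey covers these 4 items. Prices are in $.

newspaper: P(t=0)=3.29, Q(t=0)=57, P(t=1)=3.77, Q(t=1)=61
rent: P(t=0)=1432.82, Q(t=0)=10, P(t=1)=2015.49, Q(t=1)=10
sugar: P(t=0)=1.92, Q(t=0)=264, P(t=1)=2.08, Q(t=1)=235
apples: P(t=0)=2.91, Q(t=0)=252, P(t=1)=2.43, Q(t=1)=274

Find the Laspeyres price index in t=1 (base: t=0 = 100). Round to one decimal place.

Laspeyres price index uses base-period quantities as weights.
ΣP(t=1)·Q(t=0) = 3.77×57 + 2015.49×10 + 2.08×264 + 2.43×252 = 214.89 + 20154.9 + 549.12 + 612.36 = 21531.27
ΣP(t=0)·Q(t=0) = 3.29×57 + 1432.82×10 + 1.92×264 + 2.91×252 = 187.53 + 14328.2 + 506.88 + 733.32 = 15755.93
Index = 21531.27 / 15755.93 × 100 = 136.6550

136.7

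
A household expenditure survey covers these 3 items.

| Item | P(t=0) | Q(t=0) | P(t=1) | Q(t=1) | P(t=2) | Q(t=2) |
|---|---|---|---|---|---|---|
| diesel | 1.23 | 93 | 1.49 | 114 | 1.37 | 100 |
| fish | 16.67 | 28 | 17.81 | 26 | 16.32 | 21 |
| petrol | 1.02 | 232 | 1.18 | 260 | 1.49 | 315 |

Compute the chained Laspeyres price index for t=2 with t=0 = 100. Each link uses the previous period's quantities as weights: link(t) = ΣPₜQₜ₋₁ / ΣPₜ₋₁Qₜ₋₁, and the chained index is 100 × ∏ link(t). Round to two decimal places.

114.74

Link t=0→t=1:
ΣP(t=1)Q(t=0) = 1.49×93 + 17.81×28 + 1.18×232 = 138.57 + 498.68 + 273.76 = 911.01
ΣP(t=0)Q(t=0) = 1.23×93 + 16.67×28 + 1.02×232 = 114.39 + 466.76 + 236.64 = 817.79
link = 911.01/817.79 = 1.113990
Link t=1→t=2:
ΣP(t=2)Q(t=1) = 1.37×114 + 16.32×26 + 1.49×260 = 156.18 + 424.32 + 387.4 = 967.9
ΣP(t=1)Q(t=1) = 1.49×114 + 17.81×26 + 1.18×260 = 169.86 + 463.06 + 306.8 = 939.72
link = 967.9/939.72 = 1.029988
Chained index = 100 × 1.113990 × 1.029988 = 114.7396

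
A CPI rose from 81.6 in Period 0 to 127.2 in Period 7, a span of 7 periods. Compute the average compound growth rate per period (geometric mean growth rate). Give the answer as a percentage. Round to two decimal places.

6.55%

Growth factor = (127.2/81.6)^(1/7) = (1.558824)^(1/7) = 1.065473
Growth rate = 1.065473 − 1 = 0.065473 = 6.5473%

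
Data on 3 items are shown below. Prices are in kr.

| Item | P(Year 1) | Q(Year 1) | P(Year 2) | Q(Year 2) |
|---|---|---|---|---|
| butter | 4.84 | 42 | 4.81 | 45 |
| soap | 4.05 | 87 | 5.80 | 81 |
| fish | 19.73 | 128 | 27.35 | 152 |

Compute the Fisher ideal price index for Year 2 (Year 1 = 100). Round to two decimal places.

Laspeyres component (base-period weights):
ΣP(Year 2)Q(Year 1) = 4.81×42 + 5.80×87 + 27.35×128 = 202.02 + 504.6 + 3500.8 = 4207.42
ΣP(Year 1)Q(Year 1) = 4.84×42 + 4.05×87 + 19.73×128 = 203.28 + 352.35 + 2525.44 = 3081.07
L = 4207.42 / 3081.07 × 100 = 136.5571
Paasche component (current-period weights):
ΣP(Year 2)Q(Year 2) = 4.81×45 + 5.80×81 + 27.35×152 = 216.45 + 469.8 + 4157.2 = 4843.45
ΣP(Year 1)Q(Year 2) = 4.84×45 + 4.05×81 + 19.73×152 = 217.8 + 328.05 + 2998.96 = 3544.81
P = 4843.45 / 3544.81 × 100 = 136.6350
Fisher = √(L × P) = √(136.5571 × 136.6350) = 136.5960

136.60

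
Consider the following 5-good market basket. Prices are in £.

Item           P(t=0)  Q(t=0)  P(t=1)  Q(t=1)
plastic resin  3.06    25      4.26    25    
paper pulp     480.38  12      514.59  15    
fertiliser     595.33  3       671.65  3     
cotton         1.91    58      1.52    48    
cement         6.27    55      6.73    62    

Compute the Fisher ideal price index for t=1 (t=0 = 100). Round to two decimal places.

Laspeyres component (base-period weights):
ΣP(t=1)Q(t=0) = 4.26×25 + 514.59×12 + 671.65×3 + 1.52×58 + 6.73×55 = 106.5 + 6175.08 + 2014.95 + 88.16 + 370.15 = 8754.84
ΣP(t=0)Q(t=0) = 3.06×25 + 480.38×12 + 595.33×3 + 1.91×58 + 6.27×55 = 76.5 + 5764.56 + 1785.99 + 110.78 + 344.85 = 8082.68
L = 8754.84 / 8082.68 × 100 = 108.3161
Paasche component (current-period weights):
ΣP(t=1)Q(t=1) = 4.26×25 + 514.59×15 + 671.65×3 + 1.52×48 + 6.73×62 = 106.5 + 7718.85 + 2014.95 + 72.96 + 417.26 = 10330.52
ΣP(t=0)Q(t=1) = 3.06×25 + 480.38×15 + 595.33×3 + 1.91×48 + 6.27×62 = 76.5 + 7205.7 + 1785.99 + 91.68 + 388.74 = 9548.61
P = 10330.52 / 9548.61 × 100 = 108.1887
Fisher = √(L × P) = √(108.3161 × 108.1887) = 108.2524

108.25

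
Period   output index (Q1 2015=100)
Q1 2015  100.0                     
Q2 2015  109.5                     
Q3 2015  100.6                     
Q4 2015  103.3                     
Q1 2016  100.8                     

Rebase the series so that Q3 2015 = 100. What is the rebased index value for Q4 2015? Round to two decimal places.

102.68

Rebased(Q4 2015) = 103.3 / 100.6 × 100 = 102.6839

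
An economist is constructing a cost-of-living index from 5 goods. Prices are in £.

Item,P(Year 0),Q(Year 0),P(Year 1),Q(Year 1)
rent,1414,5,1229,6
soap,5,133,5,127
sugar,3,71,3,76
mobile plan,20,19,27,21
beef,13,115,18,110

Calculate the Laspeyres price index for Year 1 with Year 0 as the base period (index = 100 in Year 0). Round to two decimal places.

Laspeyres price index uses base-period quantities as weights.
ΣP(Year 1)·Q(Year 0) = 1229×5 + 5×133 + 3×71 + 27×19 + 18×115 = 6145 + 665 + 213 + 513 + 2070 = 9606
ΣP(Year 0)·Q(Year 0) = 1414×5 + 5×133 + 3×71 + 20×19 + 13×115 = 7070 + 665 + 213 + 380 + 1495 = 9823
Index = 9606 / 9823 × 100 = 97.7909

97.79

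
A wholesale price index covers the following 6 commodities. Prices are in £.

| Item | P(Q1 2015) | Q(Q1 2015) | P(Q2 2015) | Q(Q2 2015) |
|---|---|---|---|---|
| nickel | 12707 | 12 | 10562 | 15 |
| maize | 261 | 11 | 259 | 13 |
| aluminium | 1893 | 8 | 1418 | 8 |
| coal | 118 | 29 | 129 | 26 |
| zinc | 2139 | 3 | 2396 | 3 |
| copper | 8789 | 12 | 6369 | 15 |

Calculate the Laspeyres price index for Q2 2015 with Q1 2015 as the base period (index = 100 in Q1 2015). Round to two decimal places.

79.88

Laspeyres price index uses base-period quantities as weights.
ΣP(Q2 2015)·Q(Q1 2015) = 10562×12 + 259×11 + 1418×8 + 129×29 + 2396×3 + 6369×12 = 126744 + 2849 + 11344 + 3741 + 7188 + 76428 = 228294
ΣP(Q1 2015)·Q(Q1 2015) = 12707×12 + 261×11 + 1893×8 + 118×29 + 2139×3 + 8789×12 = 152484 + 2871 + 15144 + 3422 + 6417 + 105468 = 285806
Index = 228294 / 285806 × 100 = 79.8773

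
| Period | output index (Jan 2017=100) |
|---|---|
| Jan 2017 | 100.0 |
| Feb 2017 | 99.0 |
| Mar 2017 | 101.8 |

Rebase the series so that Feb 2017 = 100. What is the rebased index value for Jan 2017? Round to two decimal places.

101.01

Rebased(Jan 2017) = 100.0 / 99.0 × 100 = 101.0101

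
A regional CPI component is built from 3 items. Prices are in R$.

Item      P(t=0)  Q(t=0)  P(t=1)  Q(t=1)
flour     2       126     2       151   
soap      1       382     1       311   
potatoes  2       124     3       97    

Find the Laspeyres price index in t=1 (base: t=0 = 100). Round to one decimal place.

Laspeyres price index uses base-period quantities as weights.
ΣP(t=1)·Q(t=0) = 2×126 + 1×382 + 3×124 = 252 + 382 + 372 = 1006
ΣP(t=0)·Q(t=0) = 2×126 + 1×382 + 2×124 = 252 + 382 + 248 = 882
Index = 1006 / 882 × 100 = 114.0590

114.1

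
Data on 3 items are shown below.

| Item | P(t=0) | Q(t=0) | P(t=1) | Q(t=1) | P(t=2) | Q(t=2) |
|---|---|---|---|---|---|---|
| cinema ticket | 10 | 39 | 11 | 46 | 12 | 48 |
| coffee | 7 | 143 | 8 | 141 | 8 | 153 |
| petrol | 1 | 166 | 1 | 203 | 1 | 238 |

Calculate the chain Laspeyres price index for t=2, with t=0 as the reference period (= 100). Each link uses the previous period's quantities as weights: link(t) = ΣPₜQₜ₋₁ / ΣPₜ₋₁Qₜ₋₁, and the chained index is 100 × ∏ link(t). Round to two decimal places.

114.49

Link t=0→t=1:
ΣP(t=1)Q(t=0) = 11×39 + 8×143 + 1×166 = 429 + 1144 + 166 = 1739
ΣP(t=0)Q(t=0) = 10×39 + 7×143 + 1×166 = 390 + 1001 + 166 = 1557
link = 1739/1557 = 1.116891
Link t=1→t=2:
ΣP(t=2)Q(t=1) = 12×46 + 8×141 + 1×203 = 552 + 1128 + 203 = 1883
ΣP(t=1)Q(t=1) = 11×46 + 8×141 + 1×203 = 506 + 1128 + 203 = 1837
link = 1883/1837 = 1.025041
Chained index = 100 × 1.116891 × 1.025041 = 114.4859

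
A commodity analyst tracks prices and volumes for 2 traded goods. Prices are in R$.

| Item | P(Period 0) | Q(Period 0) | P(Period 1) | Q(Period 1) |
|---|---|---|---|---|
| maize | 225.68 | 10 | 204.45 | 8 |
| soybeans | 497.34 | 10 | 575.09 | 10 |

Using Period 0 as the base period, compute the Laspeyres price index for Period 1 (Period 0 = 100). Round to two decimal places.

Laspeyres price index uses base-period quantities as weights.
ΣP(Period 1)·Q(Period 0) = 204.45×10 + 575.09×10 = 2044.5 + 5750.9 = 7795.4
ΣP(Period 0)·Q(Period 0) = 225.68×10 + 497.34×10 = 2256.8 + 4973.4 = 7230.2
Index = 7795.4 / 7230.2 × 100 = 107.8172

107.82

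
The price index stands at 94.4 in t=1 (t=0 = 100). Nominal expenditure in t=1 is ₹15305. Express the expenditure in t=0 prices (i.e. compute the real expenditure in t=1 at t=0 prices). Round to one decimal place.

16212.9

Real = Nominal ÷ (Index/100) = 15305 ÷ (94.4/100)
     = 15305 ÷ 0.944 = 16212.9237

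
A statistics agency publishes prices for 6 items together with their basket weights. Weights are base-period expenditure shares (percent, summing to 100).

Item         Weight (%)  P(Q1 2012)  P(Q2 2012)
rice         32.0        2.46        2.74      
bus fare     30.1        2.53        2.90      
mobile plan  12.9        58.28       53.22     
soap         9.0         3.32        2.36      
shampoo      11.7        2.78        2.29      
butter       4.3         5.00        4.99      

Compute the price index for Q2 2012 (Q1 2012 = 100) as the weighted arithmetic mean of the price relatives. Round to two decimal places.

102.25

rice: 32.0 × (2.74/2.46) = 32.0 × 1.113821 = 35.6423
bus fare: 30.1 × (2.90/2.53) = 30.1 × 1.146245 = 34.5020
mobile plan: 12.9 × (53.22/58.28) = 12.9 × 0.913178 = 11.7800
soap: 9.0 × (2.36/3.32) = 9.0 × 0.710843 = 6.3976
shampoo: 11.7 × (2.29/2.78) = 11.7 × 0.823741 = 9.6378
butter: 4.3 × (4.99/5.00) = 4.3 × 0.998000 = 4.2914
Index = Σ wᵢ·(p₁ᵢ/p₀ᵢ) = 35.6423 + 34.5020 + 11.7800 + 6.3976 + 9.6378 + 4.2914 = 102.2510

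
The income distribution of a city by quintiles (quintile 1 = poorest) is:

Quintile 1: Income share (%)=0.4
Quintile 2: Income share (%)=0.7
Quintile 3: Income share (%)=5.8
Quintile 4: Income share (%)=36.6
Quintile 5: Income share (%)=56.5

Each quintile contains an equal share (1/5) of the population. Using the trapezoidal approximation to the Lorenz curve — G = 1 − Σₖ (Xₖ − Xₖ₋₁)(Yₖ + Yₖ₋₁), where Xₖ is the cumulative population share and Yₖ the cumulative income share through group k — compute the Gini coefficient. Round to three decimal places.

0.592

Cumulative income shares Yₖ: 0.0040, 0.0110, 0.0690, 0.4350, 1.0000
Σ (Xₖ−Xₖ₋₁)(Yₖ+Yₖ₋₁) = (1/5)(0.0040+0.0000) + (1/5)(0.0110+0.0040) + (1/5)(0.0690+0.0110) + (1/5)(0.4350+0.0690) + (1/5)(1.0000+0.4350)
  = 0.0008 + 0.0030 + 0.0160 + 0.1008 + 0.2870 = 0.4076
G = 1 − 0.4076 = 0.5924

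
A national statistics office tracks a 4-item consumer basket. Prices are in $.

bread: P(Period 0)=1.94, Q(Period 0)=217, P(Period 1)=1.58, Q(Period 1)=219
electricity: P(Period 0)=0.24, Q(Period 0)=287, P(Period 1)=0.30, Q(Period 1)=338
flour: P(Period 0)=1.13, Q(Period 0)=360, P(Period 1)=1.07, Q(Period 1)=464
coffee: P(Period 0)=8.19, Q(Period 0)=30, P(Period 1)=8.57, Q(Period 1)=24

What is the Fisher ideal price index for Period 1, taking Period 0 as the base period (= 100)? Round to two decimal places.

Laspeyres component (base-period weights):
ΣP(Period 1)Q(Period 0) = 1.58×217 + 0.30×287 + 1.07×360 + 8.57×30 = 342.86 + 86.1 + 385.2 + 257.1 = 1071.26
ΣP(Period 0)Q(Period 0) = 1.94×217 + 0.24×287 + 1.13×360 + 8.19×30 = 420.98 + 68.88 + 406.8 + 245.7 = 1142.36
L = 1071.26 / 1142.36 × 100 = 93.7760
Paasche component (current-period weights):
ΣP(Period 1)Q(Period 1) = 1.58×219 + 0.30×338 + 1.07×464 + 8.57×24 = 346.02 + 101.4 + 496.48 + 205.68 = 1149.58
ΣP(Period 0)Q(Period 1) = 1.94×219 + 0.24×338 + 1.13×464 + 8.19×24 = 424.86 + 81.12 + 524.32 + 196.56 = 1226.86
P = 1149.58 / 1226.86 × 100 = 93.7010
Fisher = √(L × P) = √(93.7760 × 93.7010) = 93.7385

93.74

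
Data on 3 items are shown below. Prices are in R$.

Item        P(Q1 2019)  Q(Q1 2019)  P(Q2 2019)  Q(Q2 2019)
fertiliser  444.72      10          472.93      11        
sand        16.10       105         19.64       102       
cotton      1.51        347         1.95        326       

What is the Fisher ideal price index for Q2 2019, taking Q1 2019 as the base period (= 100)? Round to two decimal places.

111.85

Laspeyres component (base-period weights):
ΣP(Q2 2019)Q(Q1 2019) = 472.93×10 + 19.64×105 + 1.95×347 = 4729.3 + 2062.2 + 676.65 = 7468.15
ΣP(Q1 2019)Q(Q1 2019) = 444.72×10 + 16.10×105 + 1.51×347 = 4447.2 + 1690.5 + 523.97 = 6661.67
L = 7468.15 / 6661.67 × 100 = 112.1063
Paasche component (current-period weights):
ΣP(Q2 2019)Q(Q2 2019) = 472.93×11 + 19.64×102 + 1.95×326 = 5202.23 + 2003.28 + 635.7 = 7841.21
ΣP(Q1 2019)Q(Q2 2019) = 444.72×11 + 16.10×102 + 1.51×326 = 4891.92 + 1642.2 + 492.26 = 7026.38
P = 7841.21 / 7026.38 × 100 = 111.5967
Fisher = √(L × P) = √(112.1063 × 111.5967) = 111.8512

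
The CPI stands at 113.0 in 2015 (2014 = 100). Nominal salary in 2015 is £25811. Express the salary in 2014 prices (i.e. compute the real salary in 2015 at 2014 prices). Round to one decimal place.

22841.6

Real = Nominal ÷ (Index/100) = 25811 ÷ (113.0/100)
     = 25811 ÷ 1.130 = 22841.5929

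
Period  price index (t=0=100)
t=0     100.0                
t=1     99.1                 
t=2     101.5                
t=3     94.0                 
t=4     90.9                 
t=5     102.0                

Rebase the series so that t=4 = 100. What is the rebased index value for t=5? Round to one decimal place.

Rebased(t=5) = 102.0 / 90.9 × 100 = 112.2112

112.2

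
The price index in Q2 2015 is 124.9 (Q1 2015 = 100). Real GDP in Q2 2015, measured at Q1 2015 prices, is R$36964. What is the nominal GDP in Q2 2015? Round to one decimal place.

46168.0

Nominal = Real × (Index/100) = 36964 × (124.9/100)
        = 36964 × 1.249 = 46168.0360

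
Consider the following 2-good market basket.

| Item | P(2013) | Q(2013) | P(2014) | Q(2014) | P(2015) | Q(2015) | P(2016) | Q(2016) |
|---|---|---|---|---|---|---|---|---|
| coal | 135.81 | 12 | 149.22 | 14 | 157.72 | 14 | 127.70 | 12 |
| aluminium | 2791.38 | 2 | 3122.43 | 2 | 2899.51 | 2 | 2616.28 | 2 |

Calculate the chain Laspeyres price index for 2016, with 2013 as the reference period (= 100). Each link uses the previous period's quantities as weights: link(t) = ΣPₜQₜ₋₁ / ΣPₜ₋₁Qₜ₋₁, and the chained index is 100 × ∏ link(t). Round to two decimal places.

93.85

Link 2013→2014:
ΣP(2014)Q(2013) = 149.22×12 + 3122.43×2 = 1790.64 + 6244.86 = 8035.5
ΣP(2013)Q(2013) = 135.81×12 + 2791.38×2 = 1629.72 + 5582.76 = 7212.48
link = 8035.5/7212.48 = 1.114111
Link 2014→2015:
ΣP(2015)Q(2014) = 157.72×14 + 2899.51×2 = 2208.08 + 5799.02 = 8007.1
ΣP(2014)Q(2014) = 149.22×14 + 3122.43×2 = 2089.08 + 6244.86 = 8333.94
link = 8007.1/8333.94 = 0.960782
Link 2015→2016:
ΣP(2016)Q(2015) = 127.70×14 + 2616.28×2 = 1787.8 + 5232.56 = 7020.36
ΣP(2015)Q(2015) = 157.72×14 + 2899.51×2 = 2208.08 + 5799.02 = 8007.1
link = 7020.36/8007.1 = 0.876767
Chained index = 100 × 1.114111 × 0.960782 × 0.876767 = 93.8507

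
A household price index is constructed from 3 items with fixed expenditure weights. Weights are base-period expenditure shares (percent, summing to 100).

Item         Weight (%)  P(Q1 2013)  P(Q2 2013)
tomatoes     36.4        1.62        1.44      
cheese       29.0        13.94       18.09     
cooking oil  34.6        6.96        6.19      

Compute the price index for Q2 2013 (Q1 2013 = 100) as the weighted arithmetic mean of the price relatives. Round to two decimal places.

tomatoes: 36.4 × (1.44/1.62) = 36.4 × 0.888889 = 32.3556
cheese: 29.0 × (18.09/13.94) = 29.0 × 1.297704 = 37.6334
cooking oil: 34.6 × (6.19/6.96) = 34.6 × 0.889368 = 30.7721
Index = Σ wᵢ·(p₁ᵢ/p₀ᵢ) = 32.3556 + 37.6334 + 30.7721 = 100.7611

100.76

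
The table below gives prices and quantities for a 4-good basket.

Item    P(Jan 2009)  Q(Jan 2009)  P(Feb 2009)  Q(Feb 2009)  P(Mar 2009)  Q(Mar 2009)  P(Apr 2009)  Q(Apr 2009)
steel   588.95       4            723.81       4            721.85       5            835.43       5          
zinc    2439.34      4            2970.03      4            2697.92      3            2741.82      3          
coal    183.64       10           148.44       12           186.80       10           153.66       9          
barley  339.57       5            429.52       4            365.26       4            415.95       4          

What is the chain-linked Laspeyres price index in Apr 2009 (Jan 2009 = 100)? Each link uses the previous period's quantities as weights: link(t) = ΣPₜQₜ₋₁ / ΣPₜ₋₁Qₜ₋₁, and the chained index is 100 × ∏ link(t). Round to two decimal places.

Link Jan 2009→Feb 2009:
ΣP(Feb 2009)Q(Jan 2009) = 723.81×4 + 2970.03×4 + 148.44×10 + 429.52×5 = 2895.24 + 11880.12 + 1484.4 + 2147.6 = 18407.36
ΣP(Jan 2009)Q(Jan 2009) = 588.95×4 + 2439.34×4 + 183.64×10 + 339.57×5 = 2355.8 + 9757.36 + 1836.4 + 1697.85 = 15647.41
link = 18407.36/15647.41 = 1.176384
Link Feb 2009→Mar 2009:
ΣP(Mar 2009)Q(Feb 2009) = 721.85×4 + 2697.92×4 + 186.80×12 + 365.26×4 = 2887.4 + 10791.68 + 2241.6 + 1461.04 = 17381.72
ΣP(Feb 2009)Q(Feb 2009) = 723.81×4 + 2970.03×4 + 148.44×12 + 429.52×4 = 2895.24 + 11880.12 + 1781.28 + 1718.08 = 18274.72
link = 17381.72/18274.72 = 0.951135
Link Mar 2009→Apr 2009:
ΣP(Apr 2009)Q(Mar 2009) = 835.43×5 + 2741.82×3 + 153.66×10 + 415.95×4 = 4177.15 + 8225.46 + 1536.6 + 1663.8 = 15603.01
ΣP(Mar 2009)Q(Mar 2009) = 721.85×5 + 2697.92×3 + 186.80×10 + 365.26×4 = 3609.25 + 8093.76 + 1868 + 1461.04 = 15032.05
link = 15603.01/15032.05 = 1.037983
Chained index = 100 × 1.176384 × 0.951135 × 1.037983 = 116.1398

116.14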